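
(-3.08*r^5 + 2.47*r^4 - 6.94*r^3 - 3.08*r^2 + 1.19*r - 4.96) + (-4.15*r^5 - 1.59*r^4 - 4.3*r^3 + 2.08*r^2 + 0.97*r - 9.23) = -7.23*r^5 + 0.88*r^4 - 11.24*r^3 - 1.0*r^2 + 2.16*r - 14.19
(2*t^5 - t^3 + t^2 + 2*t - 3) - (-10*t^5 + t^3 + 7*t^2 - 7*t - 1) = 12*t^5 - 2*t^3 - 6*t^2 + 9*t - 2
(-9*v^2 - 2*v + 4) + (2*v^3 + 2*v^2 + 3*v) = 2*v^3 - 7*v^2 + v + 4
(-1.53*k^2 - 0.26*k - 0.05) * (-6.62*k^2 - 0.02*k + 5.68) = 10.1286*k^4 + 1.7518*k^3 - 8.3542*k^2 - 1.4758*k - 0.284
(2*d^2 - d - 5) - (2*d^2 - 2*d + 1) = d - 6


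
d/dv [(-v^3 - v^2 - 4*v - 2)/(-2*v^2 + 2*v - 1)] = (2*v^4 - 4*v^3 - 7*v^2 - 6*v + 8)/(4*v^4 - 8*v^3 + 8*v^2 - 4*v + 1)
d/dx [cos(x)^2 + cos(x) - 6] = -sin(x) - sin(2*x)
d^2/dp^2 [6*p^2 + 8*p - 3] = 12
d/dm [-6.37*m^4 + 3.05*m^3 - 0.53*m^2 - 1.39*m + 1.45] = -25.48*m^3 + 9.15*m^2 - 1.06*m - 1.39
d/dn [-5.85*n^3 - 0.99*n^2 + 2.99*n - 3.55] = -17.55*n^2 - 1.98*n + 2.99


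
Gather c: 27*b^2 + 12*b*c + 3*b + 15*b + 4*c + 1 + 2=27*b^2 + 18*b + c*(12*b + 4) + 3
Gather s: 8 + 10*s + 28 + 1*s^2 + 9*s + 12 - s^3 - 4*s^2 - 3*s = -s^3 - 3*s^2 + 16*s + 48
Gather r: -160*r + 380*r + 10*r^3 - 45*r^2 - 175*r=10*r^3 - 45*r^2 + 45*r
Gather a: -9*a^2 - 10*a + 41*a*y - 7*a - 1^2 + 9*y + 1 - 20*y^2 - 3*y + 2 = -9*a^2 + a*(41*y - 17) - 20*y^2 + 6*y + 2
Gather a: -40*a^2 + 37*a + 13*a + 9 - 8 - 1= -40*a^2 + 50*a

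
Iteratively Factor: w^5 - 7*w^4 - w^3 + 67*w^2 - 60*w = (w - 4)*(w^4 - 3*w^3 - 13*w^2 + 15*w) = w*(w - 4)*(w^3 - 3*w^2 - 13*w + 15) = w*(w - 4)*(w - 1)*(w^2 - 2*w - 15) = w*(w - 5)*(w - 4)*(w - 1)*(w + 3)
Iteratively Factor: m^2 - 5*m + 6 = (m - 2)*(m - 3)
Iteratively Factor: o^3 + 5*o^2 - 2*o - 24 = (o - 2)*(o^2 + 7*o + 12) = (o - 2)*(o + 3)*(o + 4)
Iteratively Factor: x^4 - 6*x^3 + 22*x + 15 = (x - 5)*(x^3 - x^2 - 5*x - 3) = (x - 5)*(x + 1)*(x^2 - 2*x - 3) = (x - 5)*(x - 3)*(x + 1)*(x + 1)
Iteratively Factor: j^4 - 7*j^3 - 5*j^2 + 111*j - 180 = (j - 3)*(j^3 - 4*j^2 - 17*j + 60) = (j - 5)*(j - 3)*(j^2 + j - 12) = (j - 5)*(j - 3)^2*(j + 4)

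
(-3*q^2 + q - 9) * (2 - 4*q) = 12*q^3 - 10*q^2 + 38*q - 18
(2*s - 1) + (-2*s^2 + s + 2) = -2*s^2 + 3*s + 1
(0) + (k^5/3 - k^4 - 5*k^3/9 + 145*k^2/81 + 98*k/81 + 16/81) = k^5/3 - k^4 - 5*k^3/9 + 145*k^2/81 + 98*k/81 + 16/81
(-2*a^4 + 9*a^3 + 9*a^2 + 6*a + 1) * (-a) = 2*a^5 - 9*a^4 - 9*a^3 - 6*a^2 - a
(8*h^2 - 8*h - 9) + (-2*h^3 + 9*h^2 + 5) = -2*h^3 + 17*h^2 - 8*h - 4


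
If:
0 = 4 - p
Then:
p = 4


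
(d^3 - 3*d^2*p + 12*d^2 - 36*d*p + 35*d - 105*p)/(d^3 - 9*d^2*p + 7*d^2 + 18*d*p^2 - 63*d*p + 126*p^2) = (-d - 5)/(-d + 6*p)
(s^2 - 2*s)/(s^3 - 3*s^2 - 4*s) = (2 - s)/(-s^2 + 3*s + 4)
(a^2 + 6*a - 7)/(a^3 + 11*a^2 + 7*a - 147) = (a - 1)/(a^2 + 4*a - 21)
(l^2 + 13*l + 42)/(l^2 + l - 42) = (l + 6)/(l - 6)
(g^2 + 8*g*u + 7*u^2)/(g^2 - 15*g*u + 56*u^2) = (g^2 + 8*g*u + 7*u^2)/(g^2 - 15*g*u + 56*u^2)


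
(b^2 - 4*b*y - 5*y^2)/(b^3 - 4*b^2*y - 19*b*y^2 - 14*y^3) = (-b + 5*y)/(-b^2 + 5*b*y + 14*y^2)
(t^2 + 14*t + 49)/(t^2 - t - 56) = (t + 7)/(t - 8)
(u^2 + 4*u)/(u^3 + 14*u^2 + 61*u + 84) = u/(u^2 + 10*u + 21)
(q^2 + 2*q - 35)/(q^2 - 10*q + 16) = (q^2 + 2*q - 35)/(q^2 - 10*q + 16)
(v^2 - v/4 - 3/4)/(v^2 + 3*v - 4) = (v + 3/4)/(v + 4)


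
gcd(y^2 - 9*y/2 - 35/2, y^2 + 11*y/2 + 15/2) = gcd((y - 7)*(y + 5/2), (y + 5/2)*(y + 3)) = y + 5/2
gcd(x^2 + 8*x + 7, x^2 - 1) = x + 1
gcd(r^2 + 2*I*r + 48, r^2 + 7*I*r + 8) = r + 8*I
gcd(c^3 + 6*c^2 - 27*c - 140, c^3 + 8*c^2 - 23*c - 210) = c^2 + 2*c - 35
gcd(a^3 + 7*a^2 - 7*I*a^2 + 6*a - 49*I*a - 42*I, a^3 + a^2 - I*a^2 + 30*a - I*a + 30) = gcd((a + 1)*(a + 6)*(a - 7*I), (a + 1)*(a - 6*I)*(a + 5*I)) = a + 1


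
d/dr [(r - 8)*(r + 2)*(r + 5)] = 3*r^2 - 2*r - 46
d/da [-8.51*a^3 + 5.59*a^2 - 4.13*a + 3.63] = -25.53*a^2 + 11.18*a - 4.13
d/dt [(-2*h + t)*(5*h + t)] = 3*h + 2*t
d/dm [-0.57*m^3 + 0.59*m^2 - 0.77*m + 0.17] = -1.71*m^2 + 1.18*m - 0.77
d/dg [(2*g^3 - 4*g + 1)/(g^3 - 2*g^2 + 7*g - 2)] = (-4*g^4 + 36*g^3 - 23*g^2 + 4*g + 1)/(g^6 - 4*g^5 + 18*g^4 - 32*g^3 + 57*g^2 - 28*g + 4)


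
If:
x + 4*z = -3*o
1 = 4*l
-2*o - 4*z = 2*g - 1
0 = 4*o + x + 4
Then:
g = 9/2 - 6*z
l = 1/4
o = 4*z - 4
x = 12 - 16*z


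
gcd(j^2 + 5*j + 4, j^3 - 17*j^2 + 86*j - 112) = 1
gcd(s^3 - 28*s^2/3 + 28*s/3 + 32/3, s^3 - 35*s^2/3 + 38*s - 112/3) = s - 2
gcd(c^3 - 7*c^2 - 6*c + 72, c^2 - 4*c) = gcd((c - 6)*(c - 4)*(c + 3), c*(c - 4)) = c - 4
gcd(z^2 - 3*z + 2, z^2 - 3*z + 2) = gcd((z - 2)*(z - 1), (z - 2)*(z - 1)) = z^2 - 3*z + 2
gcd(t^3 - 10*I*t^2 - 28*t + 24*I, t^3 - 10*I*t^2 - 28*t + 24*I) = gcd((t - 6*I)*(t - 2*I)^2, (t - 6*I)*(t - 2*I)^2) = t^3 - 10*I*t^2 - 28*t + 24*I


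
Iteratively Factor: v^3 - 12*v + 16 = (v - 2)*(v^2 + 2*v - 8) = (v - 2)*(v + 4)*(v - 2)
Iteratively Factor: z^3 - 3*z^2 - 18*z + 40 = (z - 2)*(z^2 - z - 20) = (z - 2)*(z + 4)*(z - 5)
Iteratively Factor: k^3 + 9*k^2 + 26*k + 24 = (k + 4)*(k^2 + 5*k + 6) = (k + 2)*(k + 4)*(k + 3)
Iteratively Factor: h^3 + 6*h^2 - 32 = (h + 4)*(h^2 + 2*h - 8) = (h + 4)^2*(h - 2)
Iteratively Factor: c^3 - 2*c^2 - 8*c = (c + 2)*(c^2 - 4*c) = c*(c + 2)*(c - 4)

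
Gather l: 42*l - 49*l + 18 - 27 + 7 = -7*l - 2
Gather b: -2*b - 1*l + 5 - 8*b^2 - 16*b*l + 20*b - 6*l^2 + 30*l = -8*b^2 + b*(18 - 16*l) - 6*l^2 + 29*l + 5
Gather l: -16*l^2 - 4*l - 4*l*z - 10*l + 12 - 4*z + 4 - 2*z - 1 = -16*l^2 + l*(-4*z - 14) - 6*z + 15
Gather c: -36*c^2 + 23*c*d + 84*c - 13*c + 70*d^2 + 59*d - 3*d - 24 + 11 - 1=-36*c^2 + c*(23*d + 71) + 70*d^2 + 56*d - 14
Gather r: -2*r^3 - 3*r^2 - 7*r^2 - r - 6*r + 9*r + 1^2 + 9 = -2*r^3 - 10*r^2 + 2*r + 10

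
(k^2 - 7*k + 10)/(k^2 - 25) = (k - 2)/(k + 5)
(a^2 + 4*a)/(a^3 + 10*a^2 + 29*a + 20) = a/(a^2 + 6*a + 5)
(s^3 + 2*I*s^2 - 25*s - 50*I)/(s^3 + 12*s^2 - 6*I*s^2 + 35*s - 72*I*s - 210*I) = (s^2 + s*(-5 + 2*I) - 10*I)/(s^2 + s*(7 - 6*I) - 42*I)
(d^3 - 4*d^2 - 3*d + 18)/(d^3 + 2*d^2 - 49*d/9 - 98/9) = 9*(d^2 - 6*d + 9)/(9*d^2 - 49)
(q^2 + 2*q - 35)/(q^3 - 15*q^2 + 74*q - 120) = (q + 7)/(q^2 - 10*q + 24)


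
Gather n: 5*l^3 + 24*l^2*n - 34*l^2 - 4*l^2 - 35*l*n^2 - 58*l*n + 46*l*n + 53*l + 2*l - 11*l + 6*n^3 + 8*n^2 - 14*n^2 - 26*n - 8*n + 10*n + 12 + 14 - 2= 5*l^3 - 38*l^2 + 44*l + 6*n^3 + n^2*(-35*l - 6) + n*(24*l^2 - 12*l - 24) + 24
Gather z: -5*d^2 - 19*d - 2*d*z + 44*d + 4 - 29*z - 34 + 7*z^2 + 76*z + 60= -5*d^2 + 25*d + 7*z^2 + z*(47 - 2*d) + 30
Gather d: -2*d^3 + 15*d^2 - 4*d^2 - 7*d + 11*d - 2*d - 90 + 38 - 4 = -2*d^3 + 11*d^2 + 2*d - 56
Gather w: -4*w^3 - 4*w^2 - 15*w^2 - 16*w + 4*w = -4*w^3 - 19*w^2 - 12*w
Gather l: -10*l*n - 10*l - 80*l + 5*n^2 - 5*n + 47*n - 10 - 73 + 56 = l*(-10*n - 90) + 5*n^2 + 42*n - 27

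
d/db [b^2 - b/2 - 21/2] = 2*b - 1/2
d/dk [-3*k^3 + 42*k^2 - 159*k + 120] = -9*k^2 + 84*k - 159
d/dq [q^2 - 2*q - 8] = 2*q - 2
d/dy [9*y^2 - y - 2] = 18*y - 1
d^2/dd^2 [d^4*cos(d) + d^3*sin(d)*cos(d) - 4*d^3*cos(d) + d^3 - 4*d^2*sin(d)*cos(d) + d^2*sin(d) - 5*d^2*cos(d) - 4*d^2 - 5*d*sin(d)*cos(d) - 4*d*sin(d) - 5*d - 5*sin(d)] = -d^4*cos(d) - 8*d^3*sin(d) - 2*d^3*sin(2*d) + 4*d^3*cos(d) + 23*d^2*sin(d) + 8*d^2*sin(2*d) + 17*d^2*cos(d) + 6*d^2*cos(2*d) + 24*d*sin(d) + 13*d*sin(2*d) - 20*d*cos(d) - 16*d*cos(2*d) + 6*d + 7*sin(d) - 4*sin(2*d) - 18*cos(d) - 10*cos(2*d) - 8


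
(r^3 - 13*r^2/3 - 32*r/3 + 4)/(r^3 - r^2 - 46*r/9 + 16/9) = 3*(r - 6)/(3*r - 8)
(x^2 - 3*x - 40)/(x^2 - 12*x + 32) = (x + 5)/(x - 4)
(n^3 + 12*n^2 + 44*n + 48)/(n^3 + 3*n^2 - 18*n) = (n^2 + 6*n + 8)/(n*(n - 3))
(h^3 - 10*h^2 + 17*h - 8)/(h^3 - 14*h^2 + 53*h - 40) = (h - 1)/(h - 5)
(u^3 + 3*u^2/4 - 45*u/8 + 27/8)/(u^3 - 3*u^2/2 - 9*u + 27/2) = (u - 3/4)/(u - 3)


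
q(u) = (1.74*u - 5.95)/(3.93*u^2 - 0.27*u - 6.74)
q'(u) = (0.27 - 7.86*u)*(1.74*u - 5.95)/(3.93*u^2 - 0.27*u - 6.74)^2 + 1.74/(3.93*u^2 - 0.27*u - 6.74)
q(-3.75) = -0.25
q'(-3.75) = -0.12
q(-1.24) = 22.37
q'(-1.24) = -623.03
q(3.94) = 0.02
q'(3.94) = 0.02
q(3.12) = -0.02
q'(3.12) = 0.07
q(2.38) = -0.12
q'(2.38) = 0.27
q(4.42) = 0.03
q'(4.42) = 0.01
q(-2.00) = -0.99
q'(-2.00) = -1.48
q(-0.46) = 1.17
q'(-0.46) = -1.08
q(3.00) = -0.03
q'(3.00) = 0.08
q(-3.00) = -0.38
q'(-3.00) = -0.25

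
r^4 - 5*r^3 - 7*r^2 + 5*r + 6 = (r - 6)*(r - 1)*(r + 1)^2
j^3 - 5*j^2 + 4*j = j*(j - 4)*(j - 1)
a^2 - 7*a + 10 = (a - 5)*(a - 2)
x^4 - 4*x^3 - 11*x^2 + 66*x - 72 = (x - 3)^2*(x - 2)*(x + 4)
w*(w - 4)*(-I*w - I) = -I*w^3 + 3*I*w^2 + 4*I*w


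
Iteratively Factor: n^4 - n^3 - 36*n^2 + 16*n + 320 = (n + 4)*(n^3 - 5*n^2 - 16*n + 80) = (n - 5)*(n + 4)*(n^2 - 16) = (n - 5)*(n - 4)*(n + 4)*(n + 4)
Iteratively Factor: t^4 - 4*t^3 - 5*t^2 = (t)*(t^3 - 4*t^2 - 5*t) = t*(t + 1)*(t^2 - 5*t) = t^2*(t + 1)*(t - 5)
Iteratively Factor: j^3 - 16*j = (j + 4)*(j^2 - 4*j) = (j - 4)*(j + 4)*(j)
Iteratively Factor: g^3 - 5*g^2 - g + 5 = (g - 1)*(g^2 - 4*g - 5) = (g - 5)*(g - 1)*(g + 1)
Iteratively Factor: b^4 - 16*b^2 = (b - 4)*(b^3 + 4*b^2) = b*(b - 4)*(b^2 + 4*b) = b^2*(b - 4)*(b + 4)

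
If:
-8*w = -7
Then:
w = 7/8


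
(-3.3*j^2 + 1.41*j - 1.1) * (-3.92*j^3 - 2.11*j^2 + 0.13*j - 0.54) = 12.936*j^5 + 1.4358*j^4 + 0.9079*j^3 + 4.2863*j^2 - 0.9044*j + 0.594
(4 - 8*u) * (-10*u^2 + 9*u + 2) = 80*u^3 - 112*u^2 + 20*u + 8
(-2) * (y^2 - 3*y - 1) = -2*y^2 + 6*y + 2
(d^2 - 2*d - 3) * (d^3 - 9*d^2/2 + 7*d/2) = d^5 - 13*d^4/2 + 19*d^3/2 + 13*d^2/2 - 21*d/2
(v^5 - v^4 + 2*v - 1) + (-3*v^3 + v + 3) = v^5 - v^4 - 3*v^3 + 3*v + 2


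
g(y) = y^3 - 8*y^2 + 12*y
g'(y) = 3*y^2 - 16*y + 12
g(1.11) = 4.83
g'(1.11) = -2.06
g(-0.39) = -5.96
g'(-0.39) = 18.70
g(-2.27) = -80.16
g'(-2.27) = 63.78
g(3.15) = -10.32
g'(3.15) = -8.63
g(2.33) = -2.82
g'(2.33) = -8.99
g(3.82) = -15.16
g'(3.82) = -5.34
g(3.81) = -15.10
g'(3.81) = -5.41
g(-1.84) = -55.39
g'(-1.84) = 51.60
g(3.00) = -9.00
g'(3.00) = -9.00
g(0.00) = 0.00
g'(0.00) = 12.00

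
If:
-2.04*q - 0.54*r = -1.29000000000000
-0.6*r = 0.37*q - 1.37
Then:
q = 0.03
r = 2.26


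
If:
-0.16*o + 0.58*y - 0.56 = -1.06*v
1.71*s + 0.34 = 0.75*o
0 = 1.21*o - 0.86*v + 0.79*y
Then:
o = 0.42061135371179 - 1.16698689956332*y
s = -0.511836359457596*y - 0.0143517454480451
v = 0.5917903930131 - 0.723318777292576*y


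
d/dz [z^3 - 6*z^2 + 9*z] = 3*z^2 - 12*z + 9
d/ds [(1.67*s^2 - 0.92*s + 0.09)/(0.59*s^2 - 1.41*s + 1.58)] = (-1.8119*s^2 + 5.171*s - 1.3267)/(0.3481*s^4 - 1.6638*s^3 + 3.8525*s^2 - 4.4556*s + 2.4964)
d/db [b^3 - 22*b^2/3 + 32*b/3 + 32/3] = 3*b^2 - 44*b/3 + 32/3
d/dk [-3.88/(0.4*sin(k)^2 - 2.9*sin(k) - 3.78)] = (3.104*sin(k) - 11.252)*cos(k)/(-0.4*sin(k)^2 + 2.9*sin(k) + 3.78)^2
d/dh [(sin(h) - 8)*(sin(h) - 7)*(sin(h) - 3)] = (3*sin(h)^2 - 36*sin(h) + 101)*cos(h)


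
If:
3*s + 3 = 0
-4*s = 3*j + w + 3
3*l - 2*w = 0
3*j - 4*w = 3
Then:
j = 7/15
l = -4/15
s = -1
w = -2/5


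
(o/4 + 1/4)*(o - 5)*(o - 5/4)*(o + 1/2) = o^4/4 - 19*o^3/16 - 21*o^2/32 + 25*o/16 + 25/32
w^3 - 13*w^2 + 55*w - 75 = (w - 5)^2*(w - 3)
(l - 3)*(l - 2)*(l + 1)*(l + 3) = l^4 - l^3 - 11*l^2 + 9*l + 18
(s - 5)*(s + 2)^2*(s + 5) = s^4 + 4*s^3 - 21*s^2 - 100*s - 100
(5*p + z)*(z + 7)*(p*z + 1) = 5*p^2*z^2 + 35*p^2*z + p*z^3 + 7*p*z^2 + 5*p*z + 35*p + z^2 + 7*z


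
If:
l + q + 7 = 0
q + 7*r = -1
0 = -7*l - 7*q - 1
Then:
No Solution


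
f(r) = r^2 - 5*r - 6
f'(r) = 2*r - 5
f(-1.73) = 5.64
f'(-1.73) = -8.46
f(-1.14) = 1.00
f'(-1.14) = -7.28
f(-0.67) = -2.20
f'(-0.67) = -6.34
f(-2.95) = 17.45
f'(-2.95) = -10.90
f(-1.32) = 2.34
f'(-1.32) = -7.64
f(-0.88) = -0.83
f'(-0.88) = -6.76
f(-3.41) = 22.68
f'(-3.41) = -11.82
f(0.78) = -9.29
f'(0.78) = -3.44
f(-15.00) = 294.00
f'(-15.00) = -35.00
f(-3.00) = 18.00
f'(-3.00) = -11.00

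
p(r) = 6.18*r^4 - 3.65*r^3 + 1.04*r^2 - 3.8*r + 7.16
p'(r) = 24.72*r^3 - 10.95*r^2 + 2.08*r - 3.8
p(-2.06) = 162.60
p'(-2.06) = -270.65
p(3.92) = 1247.64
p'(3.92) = 1325.13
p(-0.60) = 11.40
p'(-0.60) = -14.33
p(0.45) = 5.58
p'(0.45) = -2.83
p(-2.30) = 238.75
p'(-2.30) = -367.28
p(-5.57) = 6639.87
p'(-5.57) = -4626.94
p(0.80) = 5.45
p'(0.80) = 3.51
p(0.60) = 5.27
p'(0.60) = -1.15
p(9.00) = 37943.33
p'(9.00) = 17148.85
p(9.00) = 37943.33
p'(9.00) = 17148.85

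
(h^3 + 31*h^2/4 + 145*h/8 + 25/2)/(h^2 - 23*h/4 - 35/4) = (h^2 + 13*h/2 + 10)/(h - 7)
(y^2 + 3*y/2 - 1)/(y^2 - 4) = (y - 1/2)/(y - 2)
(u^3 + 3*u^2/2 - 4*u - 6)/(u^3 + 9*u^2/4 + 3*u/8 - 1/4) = 4*(2*u^2 - u - 6)/(8*u^2 + 2*u - 1)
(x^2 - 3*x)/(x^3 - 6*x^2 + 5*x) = (x - 3)/(x^2 - 6*x + 5)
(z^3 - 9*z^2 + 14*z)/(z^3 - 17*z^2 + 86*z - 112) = z/(z - 8)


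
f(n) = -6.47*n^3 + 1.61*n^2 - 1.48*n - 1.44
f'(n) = -19.41*n^2 + 3.22*n - 1.48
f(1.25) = -13.41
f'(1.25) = -27.78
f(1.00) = -7.78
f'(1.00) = -17.67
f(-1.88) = 50.02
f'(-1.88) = -76.14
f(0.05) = -1.51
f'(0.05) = -1.37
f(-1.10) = 10.75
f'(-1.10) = -28.51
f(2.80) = -134.99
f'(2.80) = -144.64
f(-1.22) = 14.51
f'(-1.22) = -34.30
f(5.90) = -1282.93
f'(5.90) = -658.14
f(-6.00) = 1462.92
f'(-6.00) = -719.56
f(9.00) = -4600.98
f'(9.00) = -1544.71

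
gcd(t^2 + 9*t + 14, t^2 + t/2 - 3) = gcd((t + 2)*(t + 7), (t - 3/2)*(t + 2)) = t + 2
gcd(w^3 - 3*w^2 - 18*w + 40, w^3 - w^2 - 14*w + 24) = w^2 + 2*w - 8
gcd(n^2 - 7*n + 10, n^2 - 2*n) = n - 2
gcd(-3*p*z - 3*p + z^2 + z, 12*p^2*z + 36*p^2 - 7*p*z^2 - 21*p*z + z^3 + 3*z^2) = -3*p + z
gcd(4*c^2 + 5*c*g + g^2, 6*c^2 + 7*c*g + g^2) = c + g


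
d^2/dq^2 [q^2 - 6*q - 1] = 2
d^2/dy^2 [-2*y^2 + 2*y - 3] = -4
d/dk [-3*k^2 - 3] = -6*k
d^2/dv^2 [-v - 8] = 0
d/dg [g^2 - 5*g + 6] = 2*g - 5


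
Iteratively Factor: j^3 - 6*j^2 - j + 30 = (j - 3)*(j^2 - 3*j - 10) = (j - 5)*(j - 3)*(j + 2)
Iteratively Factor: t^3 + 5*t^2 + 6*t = (t + 3)*(t^2 + 2*t) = t*(t + 3)*(t + 2)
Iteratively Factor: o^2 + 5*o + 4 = (o + 1)*(o + 4)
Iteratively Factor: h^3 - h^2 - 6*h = (h - 3)*(h^2 + 2*h) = (h - 3)*(h + 2)*(h)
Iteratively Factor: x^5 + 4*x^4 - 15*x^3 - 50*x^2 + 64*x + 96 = (x - 2)*(x^4 + 6*x^3 - 3*x^2 - 56*x - 48) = (x - 3)*(x - 2)*(x^3 + 9*x^2 + 24*x + 16) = (x - 3)*(x - 2)*(x + 4)*(x^2 + 5*x + 4) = (x - 3)*(x - 2)*(x + 1)*(x + 4)*(x + 4)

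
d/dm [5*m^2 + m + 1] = 10*m + 1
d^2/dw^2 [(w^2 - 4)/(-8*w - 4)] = 15/(2*(8*w^3 + 12*w^2 + 6*w + 1))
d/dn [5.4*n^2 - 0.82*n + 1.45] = 10.8*n - 0.82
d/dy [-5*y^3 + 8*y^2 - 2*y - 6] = -15*y^2 + 16*y - 2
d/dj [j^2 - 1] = 2*j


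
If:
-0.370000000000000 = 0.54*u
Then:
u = -0.69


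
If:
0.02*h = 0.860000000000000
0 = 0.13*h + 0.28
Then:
No Solution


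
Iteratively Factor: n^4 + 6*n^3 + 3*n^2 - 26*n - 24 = (n + 1)*(n^3 + 5*n^2 - 2*n - 24) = (n - 2)*(n + 1)*(n^2 + 7*n + 12) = (n - 2)*(n + 1)*(n + 4)*(n + 3)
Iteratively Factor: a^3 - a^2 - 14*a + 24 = (a + 4)*(a^2 - 5*a + 6) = (a - 3)*(a + 4)*(a - 2)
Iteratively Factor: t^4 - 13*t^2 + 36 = (t - 3)*(t^3 + 3*t^2 - 4*t - 12) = (t - 3)*(t + 3)*(t^2 - 4) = (t - 3)*(t - 2)*(t + 3)*(t + 2)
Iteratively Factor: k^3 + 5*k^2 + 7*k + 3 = (k + 1)*(k^2 + 4*k + 3) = (k + 1)^2*(k + 3)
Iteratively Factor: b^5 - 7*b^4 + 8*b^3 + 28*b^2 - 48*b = (b - 3)*(b^4 - 4*b^3 - 4*b^2 + 16*b) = (b - 3)*(b + 2)*(b^3 - 6*b^2 + 8*b) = (b - 3)*(b - 2)*(b + 2)*(b^2 - 4*b) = b*(b - 3)*(b - 2)*(b + 2)*(b - 4)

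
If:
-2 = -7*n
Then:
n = 2/7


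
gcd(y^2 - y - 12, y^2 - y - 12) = y^2 - y - 12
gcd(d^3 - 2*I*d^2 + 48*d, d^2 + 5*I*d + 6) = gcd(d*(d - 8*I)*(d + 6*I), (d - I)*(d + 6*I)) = d + 6*I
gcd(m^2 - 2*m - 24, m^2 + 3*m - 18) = 1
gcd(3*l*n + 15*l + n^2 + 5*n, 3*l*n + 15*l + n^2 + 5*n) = 3*l*n + 15*l + n^2 + 5*n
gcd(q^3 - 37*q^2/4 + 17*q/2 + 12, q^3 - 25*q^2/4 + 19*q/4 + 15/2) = q^2 - 5*q/4 - 3/2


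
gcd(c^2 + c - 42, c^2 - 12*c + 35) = 1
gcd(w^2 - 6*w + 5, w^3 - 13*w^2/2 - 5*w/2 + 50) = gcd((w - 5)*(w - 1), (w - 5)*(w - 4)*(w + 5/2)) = w - 5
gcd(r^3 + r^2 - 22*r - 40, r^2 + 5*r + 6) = r + 2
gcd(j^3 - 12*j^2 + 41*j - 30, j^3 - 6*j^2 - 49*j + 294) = j - 6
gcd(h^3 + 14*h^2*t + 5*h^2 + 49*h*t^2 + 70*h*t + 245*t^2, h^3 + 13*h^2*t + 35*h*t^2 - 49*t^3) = h^2 + 14*h*t + 49*t^2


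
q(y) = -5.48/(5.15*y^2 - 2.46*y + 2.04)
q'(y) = -5.48*(2.46 - 10.3*y)/(5.15*y^2 - 2.46*y + 2.04)^2 = (56.444*y - 13.4808)/(5.15*y^2 - 2.46*y + 2.04)^2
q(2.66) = -0.17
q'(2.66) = 0.13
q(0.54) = -2.48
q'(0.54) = 3.47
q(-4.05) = -0.06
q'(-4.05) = -0.03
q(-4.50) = -0.05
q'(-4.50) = -0.02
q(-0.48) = -1.24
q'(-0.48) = -2.09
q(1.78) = -0.39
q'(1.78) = 0.45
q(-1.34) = -0.38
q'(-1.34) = -0.42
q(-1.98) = -0.20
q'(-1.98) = -0.17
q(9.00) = -0.01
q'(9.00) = 0.00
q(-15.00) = -0.00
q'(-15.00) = -0.00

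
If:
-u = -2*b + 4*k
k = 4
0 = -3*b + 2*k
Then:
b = 8/3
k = 4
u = -32/3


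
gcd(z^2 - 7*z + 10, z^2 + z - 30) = z - 5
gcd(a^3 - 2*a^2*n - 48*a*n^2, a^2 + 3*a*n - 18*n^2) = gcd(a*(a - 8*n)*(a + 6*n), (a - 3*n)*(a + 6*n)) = a + 6*n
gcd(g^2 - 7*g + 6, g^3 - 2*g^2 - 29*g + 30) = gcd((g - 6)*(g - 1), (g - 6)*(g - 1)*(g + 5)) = g^2 - 7*g + 6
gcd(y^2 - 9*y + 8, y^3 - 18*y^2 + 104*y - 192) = y - 8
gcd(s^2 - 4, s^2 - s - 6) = s + 2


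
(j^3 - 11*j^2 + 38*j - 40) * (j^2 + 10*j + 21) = j^5 - j^4 - 51*j^3 + 109*j^2 + 398*j - 840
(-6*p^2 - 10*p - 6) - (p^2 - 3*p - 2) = -7*p^2 - 7*p - 4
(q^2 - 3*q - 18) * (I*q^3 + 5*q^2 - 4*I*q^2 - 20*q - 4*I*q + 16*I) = I*q^5 + 5*q^4 - 7*I*q^4 - 35*q^3 - 10*I*q^3 - 30*q^2 + 100*I*q^2 + 360*q + 24*I*q - 288*I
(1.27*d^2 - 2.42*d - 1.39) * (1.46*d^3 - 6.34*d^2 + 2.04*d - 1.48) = 1.8542*d^5 - 11.585*d^4 + 15.9042*d^3 + 1.9962*d^2 + 0.746*d + 2.0572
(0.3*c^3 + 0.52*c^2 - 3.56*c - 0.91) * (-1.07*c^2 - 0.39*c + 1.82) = -0.321*c^5 - 0.6734*c^4 + 4.1524*c^3 + 3.3085*c^2 - 6.1243*c - 1.6562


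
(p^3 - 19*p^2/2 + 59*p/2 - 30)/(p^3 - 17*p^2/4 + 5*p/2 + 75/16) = 8*(p^2 - 7*p + 12)/(8*p^2 - 14*p - 15)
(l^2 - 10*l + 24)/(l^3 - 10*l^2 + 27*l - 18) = (l - 4)/(l^2 - 4*l + 3)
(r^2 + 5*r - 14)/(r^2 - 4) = (r + 7)/(r + 2)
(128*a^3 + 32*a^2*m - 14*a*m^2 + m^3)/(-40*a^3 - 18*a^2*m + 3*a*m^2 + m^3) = (-64*a^2 + 16*a*m - m^2)/(20*a^2 - a*m - m^2)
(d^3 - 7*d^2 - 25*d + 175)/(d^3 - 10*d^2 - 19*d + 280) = (d - 5)/(d - 8)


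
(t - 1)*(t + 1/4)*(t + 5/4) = t^3 + t^2/2 - 19*t/16 - 5/16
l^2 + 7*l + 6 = (l + 1)*(l + 6)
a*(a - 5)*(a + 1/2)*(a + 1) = a^4 - 7*a^3/2 - 7*a^2 - 5*a/2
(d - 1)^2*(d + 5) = d^3 + 3*d^2 - 9*d + 5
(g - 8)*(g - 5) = g^2 - 13*g + 40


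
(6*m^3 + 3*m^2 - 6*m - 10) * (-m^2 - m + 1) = -6*m^5 - 9*m^4 + 9*m^3 + 19*m^2 + 4*m - 10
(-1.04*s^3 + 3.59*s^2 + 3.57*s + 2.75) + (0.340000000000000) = -1.04*s^3 + 3.59*s^2 + 3.57*s + 3.09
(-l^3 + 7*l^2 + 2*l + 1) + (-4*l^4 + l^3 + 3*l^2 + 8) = -4*l^4 + 10*l^2 + 2*l + 9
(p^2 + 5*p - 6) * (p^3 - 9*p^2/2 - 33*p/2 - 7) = p^5 + p^4/2 - 45*p^3 - 125*p^2/2 + 64*p + 42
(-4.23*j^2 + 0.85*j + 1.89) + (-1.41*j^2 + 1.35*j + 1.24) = -5.64*j^2 + 2.2*j + 3.13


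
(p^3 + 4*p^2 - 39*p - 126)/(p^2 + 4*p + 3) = (p^2 + p - 42)/(p + 1)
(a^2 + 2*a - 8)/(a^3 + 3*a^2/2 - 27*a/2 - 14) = 2*(a - 2)/(2*a^2 - 5*a - 7)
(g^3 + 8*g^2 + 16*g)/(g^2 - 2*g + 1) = g*(g^2 + 8*g + 16)/(g^2 - 2*g + 1)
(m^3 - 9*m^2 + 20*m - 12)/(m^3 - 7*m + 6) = (m - 6)/(m + 3)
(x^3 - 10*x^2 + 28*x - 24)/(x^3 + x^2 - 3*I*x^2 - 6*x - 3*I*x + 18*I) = (x^2 - 8*x + 12)/(x^2 + 3*x*(1 - I) - 9*I)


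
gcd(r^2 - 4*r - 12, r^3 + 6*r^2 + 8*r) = r + 2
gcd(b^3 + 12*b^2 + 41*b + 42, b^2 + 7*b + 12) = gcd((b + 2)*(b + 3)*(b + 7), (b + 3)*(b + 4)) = b + 3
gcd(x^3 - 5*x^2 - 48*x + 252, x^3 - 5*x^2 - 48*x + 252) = x^3 - 5*x^2 - 48*x + 252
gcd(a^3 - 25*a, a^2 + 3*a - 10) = a + 5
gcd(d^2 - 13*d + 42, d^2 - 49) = d - 7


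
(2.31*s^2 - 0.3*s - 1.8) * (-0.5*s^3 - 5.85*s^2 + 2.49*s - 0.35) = -1.155*s^5 - 13.3635*s^4 + 8.4069*s^3 + 8.9745*s^2 - 4.377*s + 0.63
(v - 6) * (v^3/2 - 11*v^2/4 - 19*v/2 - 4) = v^4/2 - 23*v^3/4 + 7*v^2 + 53*v + 24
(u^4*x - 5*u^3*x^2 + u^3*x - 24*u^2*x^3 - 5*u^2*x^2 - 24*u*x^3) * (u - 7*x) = u^5*x - 12*u^4*x^2 + u^4*x + 11*u^3*x^3 - 12*u^3*x^2 + 168*u^2*x^4 + 11*u^2*x^3 + 168*u*x^4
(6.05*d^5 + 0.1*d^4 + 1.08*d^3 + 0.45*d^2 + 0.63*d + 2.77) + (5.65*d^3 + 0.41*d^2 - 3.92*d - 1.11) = 6.05*d^5 + 0.1*d^4 + 6.73*d^3 + 0.86*d^2 - 3.29*d + 1.66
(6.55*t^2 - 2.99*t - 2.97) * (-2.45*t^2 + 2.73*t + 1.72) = -16.0475*t^4 + 25.207*t^3 + 10.3798*t^2 - 13.2509*t - 5.1084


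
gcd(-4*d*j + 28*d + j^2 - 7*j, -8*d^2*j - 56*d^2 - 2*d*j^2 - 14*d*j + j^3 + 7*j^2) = 4*d - j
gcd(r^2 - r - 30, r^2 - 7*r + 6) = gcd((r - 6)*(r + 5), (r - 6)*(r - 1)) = r - 6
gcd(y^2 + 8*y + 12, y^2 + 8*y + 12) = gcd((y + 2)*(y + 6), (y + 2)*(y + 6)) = y^2 + 8*y + 12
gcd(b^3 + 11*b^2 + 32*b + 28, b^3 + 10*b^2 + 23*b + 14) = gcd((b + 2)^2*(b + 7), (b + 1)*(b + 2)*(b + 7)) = b^2 + 9*b + 14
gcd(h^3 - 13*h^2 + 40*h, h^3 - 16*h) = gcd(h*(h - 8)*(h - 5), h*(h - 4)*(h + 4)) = h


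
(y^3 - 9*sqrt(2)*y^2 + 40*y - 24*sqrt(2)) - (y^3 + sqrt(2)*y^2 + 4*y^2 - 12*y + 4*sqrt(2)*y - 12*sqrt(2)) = -10*sqrt(2)*y^2 - 4*y^2 - 4*sqrt(2)*y + 52*y - 12*sqrt(2)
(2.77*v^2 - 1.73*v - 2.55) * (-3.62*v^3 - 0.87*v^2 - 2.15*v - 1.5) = -10.0274*v^5 + 3.8527*v^4 + 4.7806*v^3 + 1.783*v^2 + 8.0775*v + 3.825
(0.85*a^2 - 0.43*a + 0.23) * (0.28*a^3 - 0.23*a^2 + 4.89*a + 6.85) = 0.238*a^5 - 0.3159*a^4 + 4.3198*a^3 + 3.6669*a^2 - 1.8208*a + 1.5755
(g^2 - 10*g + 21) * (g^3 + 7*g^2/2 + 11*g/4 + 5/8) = g^5 - 13*g^4/2 - 45*g^3/4 + 373*g^2/8 + 103*g/2 + 105/8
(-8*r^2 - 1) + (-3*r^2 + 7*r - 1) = -11*r^2 + 7*r - 2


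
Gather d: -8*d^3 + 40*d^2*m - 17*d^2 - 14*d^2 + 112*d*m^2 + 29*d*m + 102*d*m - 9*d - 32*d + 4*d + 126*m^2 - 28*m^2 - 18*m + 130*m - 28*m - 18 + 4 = -8*d^3 + d^2*(40*m - 31) + d*(112*m^2 + 131*m - 37) + 98*m^2 + 84*m - 14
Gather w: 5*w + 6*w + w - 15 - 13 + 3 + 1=12*w - 24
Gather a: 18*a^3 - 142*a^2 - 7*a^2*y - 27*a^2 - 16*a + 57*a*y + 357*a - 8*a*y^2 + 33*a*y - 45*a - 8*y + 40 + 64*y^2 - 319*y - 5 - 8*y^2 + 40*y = 18*a^3 + a^2*(-7*y - 169) + a*(-8*y^2 + 90*y + 296) + 56*y^2 - 287*y + 35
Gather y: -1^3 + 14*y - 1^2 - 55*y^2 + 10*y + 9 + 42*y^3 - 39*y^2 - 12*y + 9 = 42*y^3 - 94*y^2 + 12*y + 16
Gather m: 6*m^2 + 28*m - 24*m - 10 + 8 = 6*m^2 + 4*m - 2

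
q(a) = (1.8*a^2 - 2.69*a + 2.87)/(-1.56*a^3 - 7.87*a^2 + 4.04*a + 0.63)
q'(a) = (3.6*a - 2.69)/(-1.56*a^3 - 7.87*a^2 + 4.04*a + 0.63) + (1.8*a^2 - 2.69*a + 2.87)*(4.68*a^2 + 15.74*a - 4.04)/(-1.56*a^3 - 7.87*a^2 + 4.04*a + 0.63)^2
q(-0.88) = -0.83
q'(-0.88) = -0.76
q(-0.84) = -0.87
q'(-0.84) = -0.86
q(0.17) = 2.28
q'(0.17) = -4.51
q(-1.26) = -0.66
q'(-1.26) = -0.26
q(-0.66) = -1.08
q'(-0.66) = -1.66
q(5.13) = -0.09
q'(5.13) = 0.01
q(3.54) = -0.10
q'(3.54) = 0.01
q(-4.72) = -1.87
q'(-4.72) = 2.30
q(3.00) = -0.11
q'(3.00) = 0.01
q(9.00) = -0.07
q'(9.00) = 0.00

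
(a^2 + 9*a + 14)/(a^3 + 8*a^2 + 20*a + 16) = (a + 7)/(a^2 + 6*a + 8)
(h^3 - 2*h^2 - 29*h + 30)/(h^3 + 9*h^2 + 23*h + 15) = (h^2 - 7*h + 6)/(h^2 + 4*h + 3)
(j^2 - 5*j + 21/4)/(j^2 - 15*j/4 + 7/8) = 2*(2*j - 3)/(4*j - 1)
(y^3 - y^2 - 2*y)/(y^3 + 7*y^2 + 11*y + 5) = y*(y - 2)/(y^2 + 6*y + 5)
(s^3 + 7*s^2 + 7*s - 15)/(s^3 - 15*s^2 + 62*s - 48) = (s^2 + 8*s + 15)/(s^2 - 14*s + 48)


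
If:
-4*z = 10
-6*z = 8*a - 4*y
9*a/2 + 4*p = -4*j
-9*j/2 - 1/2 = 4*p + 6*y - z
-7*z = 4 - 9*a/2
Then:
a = -3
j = 84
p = -645/8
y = -39/4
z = -5/2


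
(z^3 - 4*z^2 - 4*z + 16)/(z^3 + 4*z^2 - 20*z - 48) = (z - 2)/(z + 6)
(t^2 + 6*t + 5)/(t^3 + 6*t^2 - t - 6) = (t + 5)/(t^2 + 5*t - 6)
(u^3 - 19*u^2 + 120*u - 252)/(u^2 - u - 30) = (u^2 - 13*u + 42)/(u + 5)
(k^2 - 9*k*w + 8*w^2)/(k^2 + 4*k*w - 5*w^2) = (k - 8*w)/(k + 5*w)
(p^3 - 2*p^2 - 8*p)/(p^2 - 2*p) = (p^2 - 2*p - 8)/(p - 2)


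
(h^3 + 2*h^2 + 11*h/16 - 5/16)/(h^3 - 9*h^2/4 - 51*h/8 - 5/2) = (4*h^2 + 3*h - 1)/(2*(2*h^2 - 7*h - 4))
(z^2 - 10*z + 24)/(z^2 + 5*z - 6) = (z^2 - 10*z + 24)/(z^2 + 5*z - 6)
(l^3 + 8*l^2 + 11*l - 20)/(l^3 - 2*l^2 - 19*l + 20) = (l + 5)/(l - 5)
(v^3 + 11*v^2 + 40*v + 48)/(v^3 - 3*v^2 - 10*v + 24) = (v^2 + 8*v + 16)/(v^2 - 6*v + 8)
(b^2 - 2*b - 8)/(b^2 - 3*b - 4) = (b + 2)/(b + 1)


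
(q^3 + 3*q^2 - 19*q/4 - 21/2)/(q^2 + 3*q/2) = q + 3/2 - 7/q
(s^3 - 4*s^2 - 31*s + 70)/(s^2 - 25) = (s^2 - 9*s + 14)/(s - 5)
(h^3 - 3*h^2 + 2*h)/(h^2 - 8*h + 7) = h*(h - 2)/(h - 7)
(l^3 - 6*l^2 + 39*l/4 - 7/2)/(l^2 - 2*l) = l - 4 + 7/(4*l)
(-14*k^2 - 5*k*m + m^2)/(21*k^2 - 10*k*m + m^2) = (-2*k - m)/(3*k - m)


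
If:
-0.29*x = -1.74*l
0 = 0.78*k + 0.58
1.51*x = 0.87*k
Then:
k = -0.74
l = -0.07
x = -0.43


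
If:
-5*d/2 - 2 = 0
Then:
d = -4/5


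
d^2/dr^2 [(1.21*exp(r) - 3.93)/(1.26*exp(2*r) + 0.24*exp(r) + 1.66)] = (1.920996*exp(4*r) - 25.322976*exp(3*r) - 18.750312*exp(2*r) + 32.17152*exp(r) + 4.899988)*exp(r)/(2.000376*exp(6*r) + 1.143072*exp(5*r) + 8.123976*exp(4*r) + 3.025728*exp(3*r) + 10.703016*exp(2*r) + 1.984032*exp(r) + 4.574296)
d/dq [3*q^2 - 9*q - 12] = 6*q - 9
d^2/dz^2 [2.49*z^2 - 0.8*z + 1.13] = 4.98000000000000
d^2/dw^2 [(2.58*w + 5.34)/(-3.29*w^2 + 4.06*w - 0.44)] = (-(2.58*w + 5.34)*(6.58*w - 4.06)*(13.16*w - 8.12) + (50.9292*w + 14.1876)*(3.29*w^2 - 4.06*w + 0.44))/(3.29*w^2 - 4.06*w + 0.44)^3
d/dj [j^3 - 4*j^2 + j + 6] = 3*j^2 - 8*j + 1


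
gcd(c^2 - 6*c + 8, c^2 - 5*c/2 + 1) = c - 2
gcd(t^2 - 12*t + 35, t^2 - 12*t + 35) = t^2 - 12*t + 35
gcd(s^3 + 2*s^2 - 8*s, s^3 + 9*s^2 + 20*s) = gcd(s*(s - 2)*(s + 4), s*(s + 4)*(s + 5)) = s^2 + 4*s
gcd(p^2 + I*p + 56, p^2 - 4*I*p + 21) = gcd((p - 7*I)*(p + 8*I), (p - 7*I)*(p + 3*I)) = p - 7*I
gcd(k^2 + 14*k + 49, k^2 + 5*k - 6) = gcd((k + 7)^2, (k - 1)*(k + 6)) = 1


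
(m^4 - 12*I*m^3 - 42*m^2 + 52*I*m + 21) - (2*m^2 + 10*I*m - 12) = m^4 - 12*I*m^3 - 44*m^2 + 42*I*m + 33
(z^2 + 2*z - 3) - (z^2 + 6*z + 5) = -4*z - 8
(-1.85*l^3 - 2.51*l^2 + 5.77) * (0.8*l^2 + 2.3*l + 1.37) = -1.48*l^5 - 6.263*l^4 - 8.3075*l^3 + 1.1773*l^2 + 13.271*l + 7.9049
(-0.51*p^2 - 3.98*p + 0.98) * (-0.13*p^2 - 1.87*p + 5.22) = 0.0663*p^4 + 1.4711*p^3 + 4.653*p^2 - 22.6082*p + 5.1156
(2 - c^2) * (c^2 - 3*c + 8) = -c^4 + 3*c^3 - 6*c^2 - 6*c + 16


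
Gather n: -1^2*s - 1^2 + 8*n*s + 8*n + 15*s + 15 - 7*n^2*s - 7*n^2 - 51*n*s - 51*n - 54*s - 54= n^2*(-7*s - 7) + n*(-43*s - 43) - 40*s - 40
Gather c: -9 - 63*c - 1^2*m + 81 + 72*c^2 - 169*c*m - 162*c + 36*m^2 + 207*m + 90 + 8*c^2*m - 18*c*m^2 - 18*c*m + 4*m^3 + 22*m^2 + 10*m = c^2*(8*m + 72) + c*(-18*m^2 - 187*m - 225) + 4*m^3 + 58*m^2 + 216*m + 162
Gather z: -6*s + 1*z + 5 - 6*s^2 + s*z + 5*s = -6*s^2 - s + z*(s + 1) + 5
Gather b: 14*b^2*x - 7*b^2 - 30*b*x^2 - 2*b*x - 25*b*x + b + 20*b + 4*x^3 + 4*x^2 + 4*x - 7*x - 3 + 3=b^2*(14*x - 7) + b*(-30*x^2 - 27*x + 21) + 4*x^3 + 4*x^2 - 3*x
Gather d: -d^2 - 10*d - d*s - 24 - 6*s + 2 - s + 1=-d^2 + d*(-s - 10) - 7*s - 21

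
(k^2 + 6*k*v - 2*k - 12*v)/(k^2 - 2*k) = (k + 6*v)/k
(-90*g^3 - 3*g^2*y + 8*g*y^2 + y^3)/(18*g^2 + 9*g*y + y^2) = (-15*g^2 + 2*g*y + y^2)/(3*g + y)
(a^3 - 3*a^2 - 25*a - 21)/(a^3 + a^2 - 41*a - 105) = (a + 1)/(a + 5)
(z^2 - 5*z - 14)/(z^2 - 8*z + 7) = (z + 2)/(z - 1)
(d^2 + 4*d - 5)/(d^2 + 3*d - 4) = (d + 5)/(d + 4)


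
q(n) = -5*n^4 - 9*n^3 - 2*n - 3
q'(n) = -20*n^3 - 27*n^2 - 2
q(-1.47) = 5.18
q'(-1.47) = 3.19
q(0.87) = -13.53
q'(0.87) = -35.61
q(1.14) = -27.06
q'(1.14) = -66.72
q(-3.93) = -641.58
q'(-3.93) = 794.96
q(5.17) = -4829.21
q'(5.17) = -3487.45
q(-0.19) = -2.56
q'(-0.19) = -2.84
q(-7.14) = -9707.37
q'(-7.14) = 5901.44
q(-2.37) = -36.20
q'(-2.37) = 112.58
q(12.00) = -119259.00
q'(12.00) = -38450.00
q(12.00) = -119259.00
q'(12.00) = -38450.00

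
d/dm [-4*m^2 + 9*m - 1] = 9 - 8*m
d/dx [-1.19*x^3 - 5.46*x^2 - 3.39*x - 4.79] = -3.57*x^2 - 10.92*x - 3.39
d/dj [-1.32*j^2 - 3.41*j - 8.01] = -2.64*j - 3.41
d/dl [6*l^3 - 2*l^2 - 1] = 2*l*(9*l - 2)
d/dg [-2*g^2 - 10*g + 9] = -4*g - 10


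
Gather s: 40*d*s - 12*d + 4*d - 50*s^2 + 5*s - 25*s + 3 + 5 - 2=-8*d - 50*s^2 + s*(40*d - 20) + 6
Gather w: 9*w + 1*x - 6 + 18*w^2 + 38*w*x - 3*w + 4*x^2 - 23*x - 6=18*w^2 + w*(38*x + 6) + 4*x^2 - 22*x - 12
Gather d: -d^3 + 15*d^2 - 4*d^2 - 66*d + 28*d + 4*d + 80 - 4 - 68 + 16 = -d^3 + 11*d^2 - 34*d + 24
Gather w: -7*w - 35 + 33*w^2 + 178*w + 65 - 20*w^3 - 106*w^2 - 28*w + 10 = -20*w^3 - 73*w^2 + 143*w + 40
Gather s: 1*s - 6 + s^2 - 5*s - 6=s^2 - 4*s - 12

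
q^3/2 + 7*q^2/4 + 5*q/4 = q*(q/2 + 1/2)*(q + 5/2)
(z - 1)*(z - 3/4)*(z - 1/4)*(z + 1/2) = z^4 - 3*z^3/2 + 3*z^2/16 + 13*z/32 - 3/32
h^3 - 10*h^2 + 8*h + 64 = (h - 8)*(h - 4)*(h + 2)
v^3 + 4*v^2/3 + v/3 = v*(v + 1/3)*(v + 1)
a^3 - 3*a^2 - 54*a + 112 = (a - 8)*(a - 2)*(a + 7)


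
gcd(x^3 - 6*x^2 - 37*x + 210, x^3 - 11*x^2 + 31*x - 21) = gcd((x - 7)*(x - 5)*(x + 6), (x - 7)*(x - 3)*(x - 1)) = x - 7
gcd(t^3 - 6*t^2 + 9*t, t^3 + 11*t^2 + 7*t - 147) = t - 3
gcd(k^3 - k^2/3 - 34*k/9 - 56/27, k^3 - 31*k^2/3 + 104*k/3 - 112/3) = k - 7/3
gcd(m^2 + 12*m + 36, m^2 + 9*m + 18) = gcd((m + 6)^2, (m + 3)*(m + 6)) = m + 6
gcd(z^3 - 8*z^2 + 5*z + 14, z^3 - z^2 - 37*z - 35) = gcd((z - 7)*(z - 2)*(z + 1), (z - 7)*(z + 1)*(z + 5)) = z^2 - 6*z - 7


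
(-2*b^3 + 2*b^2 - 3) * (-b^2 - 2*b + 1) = 2*b^5 + 2*b^4 - 6*b^3 + 5*b^2 + 6*b - 3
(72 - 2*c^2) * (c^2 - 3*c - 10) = -2*c^4 + 6*c^3 + 92*c^2 - 216*c - 720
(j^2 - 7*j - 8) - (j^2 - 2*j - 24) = 16 - 5*j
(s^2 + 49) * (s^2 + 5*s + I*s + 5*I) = s^4 + 5*s^3 + I*s^3 + 49*s^2 + 5*I*s^2 + 245*s + 49*I*s + 245*I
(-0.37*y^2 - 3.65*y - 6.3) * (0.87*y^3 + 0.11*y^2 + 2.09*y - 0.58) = -0.3219*y^5 - 3.2162*y^4 - 6.6558*y^3 - 8.1069*y^2 - 11.05*y + 3.654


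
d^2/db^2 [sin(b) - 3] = -sin(b)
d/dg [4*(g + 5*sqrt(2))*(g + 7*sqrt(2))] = 8*g + 48*sqrt(2)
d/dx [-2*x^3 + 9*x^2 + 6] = 6*x*(3 - x)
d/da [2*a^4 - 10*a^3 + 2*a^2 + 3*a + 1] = 8*a^3 - 30*a^2 + 4*a + 3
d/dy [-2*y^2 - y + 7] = -4*y - 1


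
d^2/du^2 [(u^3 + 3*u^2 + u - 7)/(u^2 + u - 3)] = 2*(2*u^3 - 3*u^2 + 15*u + 2)/(u^6 + 3*u^5 - 6*u^4 - 17*u^3 + 18*u^2 + 27*u - 27)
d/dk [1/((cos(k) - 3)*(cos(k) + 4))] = (sin(k) + sin(2*k))/((cos(k) - 3)^2*(cos(k) + 4)^2)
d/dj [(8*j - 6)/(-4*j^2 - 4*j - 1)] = 16*(j - 2)/(8*j^3 + 12*j^2 + 6*j + 1)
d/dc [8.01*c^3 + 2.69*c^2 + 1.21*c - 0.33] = 24.03*c^2 + 5.38*c + 1.21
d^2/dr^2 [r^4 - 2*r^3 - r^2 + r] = 12*r^2 - 12*r - 2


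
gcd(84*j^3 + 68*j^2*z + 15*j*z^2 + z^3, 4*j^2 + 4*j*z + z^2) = 2*j + z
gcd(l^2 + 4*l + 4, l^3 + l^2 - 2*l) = l + 2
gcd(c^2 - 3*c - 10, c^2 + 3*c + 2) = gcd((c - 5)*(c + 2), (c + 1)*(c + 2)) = c + 2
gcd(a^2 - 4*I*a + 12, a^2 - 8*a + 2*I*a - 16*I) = a + 2*I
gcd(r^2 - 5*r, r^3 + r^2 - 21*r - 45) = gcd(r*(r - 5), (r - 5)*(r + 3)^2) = r - 5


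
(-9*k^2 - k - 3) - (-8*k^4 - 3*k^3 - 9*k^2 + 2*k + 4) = 8*k^4 + 3*k^3 - 3*k - 7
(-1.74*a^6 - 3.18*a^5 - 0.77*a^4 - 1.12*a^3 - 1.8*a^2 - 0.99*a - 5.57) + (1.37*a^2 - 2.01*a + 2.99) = -1.74*a^6 - 3.18*a^5 - 0.77*a^4 - 1.12*a^3 - 0.43*a^2 - 3.0*a - 2.58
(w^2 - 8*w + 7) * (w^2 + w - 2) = w^4 - 7*w^3 - 3*w^2 + 23*w - 14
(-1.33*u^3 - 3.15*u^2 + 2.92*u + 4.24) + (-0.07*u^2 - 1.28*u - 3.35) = -1.33*u^3 - 3.22*u^2 + 1.64*u + 0.89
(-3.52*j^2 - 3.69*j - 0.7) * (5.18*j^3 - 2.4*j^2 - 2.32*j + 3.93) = -18.2336*j^5 - 10.6662*j^4 + 13.3964*j^3 - 3.5928*j^2 - 12.8777*j - 2.751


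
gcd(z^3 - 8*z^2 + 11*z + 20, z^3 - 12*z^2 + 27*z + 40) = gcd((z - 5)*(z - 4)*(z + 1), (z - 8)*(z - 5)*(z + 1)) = z^2 - 4*z - 5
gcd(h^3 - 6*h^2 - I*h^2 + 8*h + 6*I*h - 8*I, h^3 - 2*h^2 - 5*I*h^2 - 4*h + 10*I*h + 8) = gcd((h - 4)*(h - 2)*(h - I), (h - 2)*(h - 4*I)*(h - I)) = h^2 + h*(-2 - I) + 2*I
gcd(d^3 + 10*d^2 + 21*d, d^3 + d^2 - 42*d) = d^2 + 7*d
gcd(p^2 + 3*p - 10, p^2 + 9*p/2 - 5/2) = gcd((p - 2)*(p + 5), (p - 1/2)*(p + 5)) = p + 5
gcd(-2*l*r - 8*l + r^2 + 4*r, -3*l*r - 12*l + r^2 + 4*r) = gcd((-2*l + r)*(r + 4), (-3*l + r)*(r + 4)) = r + 4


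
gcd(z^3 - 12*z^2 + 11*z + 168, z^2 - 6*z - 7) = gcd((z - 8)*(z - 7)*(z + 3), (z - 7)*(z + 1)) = z - 7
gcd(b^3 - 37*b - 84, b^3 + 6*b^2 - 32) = b + 4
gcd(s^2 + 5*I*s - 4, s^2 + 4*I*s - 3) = s + I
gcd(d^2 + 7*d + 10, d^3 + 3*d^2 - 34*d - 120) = d + 5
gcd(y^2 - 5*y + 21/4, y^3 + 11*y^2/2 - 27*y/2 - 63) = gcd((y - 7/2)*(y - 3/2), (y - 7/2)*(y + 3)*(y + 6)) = y - 7/2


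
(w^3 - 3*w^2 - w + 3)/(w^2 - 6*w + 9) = (w^2 - 1)/(w - 3)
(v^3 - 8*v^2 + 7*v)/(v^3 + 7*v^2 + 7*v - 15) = v*(v - 7)/(v^2 + 8*v + 15)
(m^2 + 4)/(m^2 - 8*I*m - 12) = (m + 2*I)/(m - 6*I)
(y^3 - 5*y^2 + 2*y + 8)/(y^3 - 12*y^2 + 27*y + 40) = (y^2 - 6*y + 8)/(y^2 - 13*y + 40)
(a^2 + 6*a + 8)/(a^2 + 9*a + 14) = (a + 4)/(a + 7)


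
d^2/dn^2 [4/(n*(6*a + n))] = 8*(n^2 + n*(6*a + n) + (6*a + n)^2)/(n^3*(6*a + n)^3)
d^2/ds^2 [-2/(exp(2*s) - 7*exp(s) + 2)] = 2*(-2*(2*exp(s) - 7)^2*exp(s) + (4*exp(s) - 7)*(exp(2*s) - 7*exp(s) + 2))*exp(s)/(exp(2*s) - 7*exp(s) + 2)^3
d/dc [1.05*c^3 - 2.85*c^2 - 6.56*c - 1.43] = 3.15*c^2 - 5.7*c - 6.56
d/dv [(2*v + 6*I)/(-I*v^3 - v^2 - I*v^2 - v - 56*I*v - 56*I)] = (-4*I*v^3 + v^2*(16 - 2*I) + v*(12 - 12*I) + 336 + 106*I)/(v^6 + v^5*(2 - 2*I) + v^4*(112 - 4*I) + v^3*(222 - 114*I) + v^2*(3247 - 224*I) + v*(6272 - 112*I) + 3136)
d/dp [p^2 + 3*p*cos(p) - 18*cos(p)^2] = -3*p*sin(p) + 2*p + 18*sin(2*p) + 3*cos(p)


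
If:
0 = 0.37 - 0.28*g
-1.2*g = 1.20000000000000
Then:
No Solution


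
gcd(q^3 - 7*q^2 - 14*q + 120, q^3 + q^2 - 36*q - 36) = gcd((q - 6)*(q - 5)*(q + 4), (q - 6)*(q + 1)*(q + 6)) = q - 6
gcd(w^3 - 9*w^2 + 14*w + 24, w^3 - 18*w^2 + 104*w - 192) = w^2 - 10*w + 24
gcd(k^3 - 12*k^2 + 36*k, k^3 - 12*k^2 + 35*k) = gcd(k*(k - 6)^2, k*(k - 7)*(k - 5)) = k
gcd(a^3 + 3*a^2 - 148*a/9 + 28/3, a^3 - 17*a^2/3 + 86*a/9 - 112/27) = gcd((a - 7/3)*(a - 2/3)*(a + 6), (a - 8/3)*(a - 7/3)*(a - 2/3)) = a^2 - 3*a + 14/9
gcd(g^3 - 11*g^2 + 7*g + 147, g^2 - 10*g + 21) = g - 7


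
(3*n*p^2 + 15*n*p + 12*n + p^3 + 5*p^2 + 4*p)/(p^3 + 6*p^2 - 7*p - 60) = (3*n*p + 3*n + p^2 + p)/(p^2 + 2*p - 15)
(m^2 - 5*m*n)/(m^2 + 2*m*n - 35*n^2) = m/(m + 7*n)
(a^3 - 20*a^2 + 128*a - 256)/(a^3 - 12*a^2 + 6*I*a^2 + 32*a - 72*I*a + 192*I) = (a - 8)/(a + 6*I)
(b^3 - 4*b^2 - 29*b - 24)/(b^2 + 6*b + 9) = (b^2 - 7*b - 8)/(b + 3)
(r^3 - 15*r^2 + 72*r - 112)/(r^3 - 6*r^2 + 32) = (r - 7)/(r + 2)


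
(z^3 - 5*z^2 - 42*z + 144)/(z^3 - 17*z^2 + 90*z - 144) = (z + 6)/(z - 6)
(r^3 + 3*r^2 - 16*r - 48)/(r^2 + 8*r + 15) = (r^2 - 16)/(r + 5)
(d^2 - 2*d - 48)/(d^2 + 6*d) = (d - 8)/d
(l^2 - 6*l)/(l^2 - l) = (l - 6)/(l - 1)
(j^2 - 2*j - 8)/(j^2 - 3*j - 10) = (j - 4)/(j - 5)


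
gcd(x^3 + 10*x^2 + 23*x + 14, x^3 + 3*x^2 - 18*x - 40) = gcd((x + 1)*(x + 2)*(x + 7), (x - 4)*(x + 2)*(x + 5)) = x + 2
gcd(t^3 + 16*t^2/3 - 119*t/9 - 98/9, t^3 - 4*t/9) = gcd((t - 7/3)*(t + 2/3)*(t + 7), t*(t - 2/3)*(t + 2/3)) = t + 2/3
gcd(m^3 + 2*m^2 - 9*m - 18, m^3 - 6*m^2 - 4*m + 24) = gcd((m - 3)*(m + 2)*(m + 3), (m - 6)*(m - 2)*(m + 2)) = m + 2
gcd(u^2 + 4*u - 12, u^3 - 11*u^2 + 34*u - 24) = 1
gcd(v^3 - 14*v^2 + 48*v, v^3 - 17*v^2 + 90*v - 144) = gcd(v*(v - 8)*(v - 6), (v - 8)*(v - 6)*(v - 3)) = v^2 - 14*v + 48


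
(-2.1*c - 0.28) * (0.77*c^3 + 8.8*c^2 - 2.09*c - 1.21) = -1.617*c^4 - 18.6956*c^3 + 1.925*c^2 + 3.1262*c + 0.3388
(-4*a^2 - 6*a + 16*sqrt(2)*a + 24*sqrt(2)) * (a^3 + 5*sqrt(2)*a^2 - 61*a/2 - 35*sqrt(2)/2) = -4*a^5 - 6*a^4 - 4*sqrt(2)*a^4 - 6*sqrt(2)*a^3 + 282*a^3 - 418*sqrt(2)*a^2 + 423*a^2 - 627*sqrt(2)*a - 560*a - 840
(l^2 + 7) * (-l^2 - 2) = -l^4 - 9*l^2 - 14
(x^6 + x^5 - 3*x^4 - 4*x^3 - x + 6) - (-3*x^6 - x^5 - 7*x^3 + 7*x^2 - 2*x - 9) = 4*x^6 + 2*x^5 - 3*x^4 + 3*x^3 - 7*x^2 + x + 15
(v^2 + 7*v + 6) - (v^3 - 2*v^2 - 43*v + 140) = -v^3 + 3*v^2 + 50*v - 134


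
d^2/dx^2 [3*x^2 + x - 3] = 6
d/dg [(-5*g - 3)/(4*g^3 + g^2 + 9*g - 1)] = (-20*g^3 - 5*g^2 - 45*g + (5*g + 3)*(12*g^2 + 2*g + 9) + 5)/(4*g^3 + g^2 + 9*g - 1)^2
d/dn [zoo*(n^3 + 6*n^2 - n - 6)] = zoo*(n^2 + n + 1)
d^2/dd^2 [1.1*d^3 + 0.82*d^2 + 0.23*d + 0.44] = 6.6*d + 1.64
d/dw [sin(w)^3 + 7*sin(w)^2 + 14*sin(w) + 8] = (3*sin(w)^2 + 14*sin(w) + 14)*cos(w)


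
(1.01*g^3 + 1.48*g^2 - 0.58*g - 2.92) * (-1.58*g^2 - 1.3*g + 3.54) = -1.5958*g^5 - 3.6514*g^4 + 2.5678*g^3 + 10.6068*g^2 + 1.7428*g - 10.3368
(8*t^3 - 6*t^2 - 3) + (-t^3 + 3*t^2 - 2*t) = 7*t^3 - 3*t^2 - 2*t - 3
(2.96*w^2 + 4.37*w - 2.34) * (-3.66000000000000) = -10.8336*w^2 - 15.9942*w + 8.5644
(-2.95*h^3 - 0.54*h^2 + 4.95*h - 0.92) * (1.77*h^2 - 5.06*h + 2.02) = -5.2215*h^5 + 13.9712*h^4 + 5.5349*h^3 - 27.7662*h^2 + 14.6542*h - 1.8584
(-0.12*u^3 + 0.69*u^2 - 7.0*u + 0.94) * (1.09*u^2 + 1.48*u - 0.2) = -0.1308*u^5 + 0.5745*u^4 - 6.5848*u^3 - 9.4734*u^2 + 2.7912*u - 0.188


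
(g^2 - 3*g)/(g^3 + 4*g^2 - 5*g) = (g - 3)/(g^2 + 4*g - 5)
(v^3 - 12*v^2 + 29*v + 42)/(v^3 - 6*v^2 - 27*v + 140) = (v^2 - 5*v - 6)/(v^2 + v - 20)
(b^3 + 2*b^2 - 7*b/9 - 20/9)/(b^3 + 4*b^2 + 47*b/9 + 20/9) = (b - 1)/(b + 1)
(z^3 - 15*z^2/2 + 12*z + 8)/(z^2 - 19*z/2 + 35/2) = (2*z^3 - 15*z^2 + 24*z + 16)/(2*z^2 - 19*z + 35)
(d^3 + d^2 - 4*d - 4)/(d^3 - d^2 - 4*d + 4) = (d + 1)/(d - 1)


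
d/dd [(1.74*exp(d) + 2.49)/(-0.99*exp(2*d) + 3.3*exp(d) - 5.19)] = (1.7226*exp(2*d) + 4.9302*exp(d) - 17.2476)*exp(d)/(0.9801*exp(4*d) - 6.534*exp(3*d) + 21.1662*exp(2*d) - 34.254*exp(d) + 26.9361)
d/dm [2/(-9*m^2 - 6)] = 4*m/(3*m^2 + 2)^2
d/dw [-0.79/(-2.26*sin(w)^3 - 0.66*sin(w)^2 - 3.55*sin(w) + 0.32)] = (-1.0428*sin(w) + 2.6781*cos(2*w) - 5.4826)*cos(w)/(2.26*sin(w)^3 + 0.66*sin(w)^2 + 3.55*sin(w) - 0.32)^2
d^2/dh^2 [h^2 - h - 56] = 2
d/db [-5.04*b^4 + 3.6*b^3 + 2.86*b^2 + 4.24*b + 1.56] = -20.16*b^3 + 10.8*b^2 + 5.72*b + 4.24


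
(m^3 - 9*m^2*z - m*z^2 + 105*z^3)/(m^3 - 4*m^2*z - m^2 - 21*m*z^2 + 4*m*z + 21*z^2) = (m - 5*z)/(m - 1)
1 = 1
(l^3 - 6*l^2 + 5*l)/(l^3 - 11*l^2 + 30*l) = (l - 1)/(l - 6)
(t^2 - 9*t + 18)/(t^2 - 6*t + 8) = (t^2 - 9*t + 18)/(t^2 - 6*t + 8)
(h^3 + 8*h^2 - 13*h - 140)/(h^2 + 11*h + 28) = (h^2 + h - 20)/(h + 4)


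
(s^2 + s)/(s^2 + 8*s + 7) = s/(s + 7)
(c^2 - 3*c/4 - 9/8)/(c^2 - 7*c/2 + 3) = (c + 3/4)/(c - 2)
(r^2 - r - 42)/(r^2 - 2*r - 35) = (r + 6)/(r + 5)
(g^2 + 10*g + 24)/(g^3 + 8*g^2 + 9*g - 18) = (g + 4)/(g^2 + 2*g - 3)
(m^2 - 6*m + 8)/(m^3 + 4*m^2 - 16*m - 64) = (m - 2)/(m^2 + 8*m + 16)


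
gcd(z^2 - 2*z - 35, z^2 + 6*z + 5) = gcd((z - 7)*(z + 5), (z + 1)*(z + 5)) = z + 5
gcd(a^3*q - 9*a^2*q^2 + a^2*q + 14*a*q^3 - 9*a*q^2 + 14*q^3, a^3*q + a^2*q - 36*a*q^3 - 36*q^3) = a*q + q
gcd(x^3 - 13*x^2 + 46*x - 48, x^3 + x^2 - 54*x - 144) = x - 8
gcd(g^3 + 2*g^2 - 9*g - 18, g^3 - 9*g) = g^2 - 9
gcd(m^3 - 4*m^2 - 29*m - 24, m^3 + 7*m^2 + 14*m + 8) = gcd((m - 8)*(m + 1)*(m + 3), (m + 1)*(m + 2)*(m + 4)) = m + 1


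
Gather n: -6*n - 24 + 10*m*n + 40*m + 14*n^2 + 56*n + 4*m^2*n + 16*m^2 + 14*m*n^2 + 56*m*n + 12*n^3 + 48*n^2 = 16*m^2 + 40*m + 12*n^3 + n^2*(14*m + 62) + n*(4*m^2 + 66*m + 50) - 24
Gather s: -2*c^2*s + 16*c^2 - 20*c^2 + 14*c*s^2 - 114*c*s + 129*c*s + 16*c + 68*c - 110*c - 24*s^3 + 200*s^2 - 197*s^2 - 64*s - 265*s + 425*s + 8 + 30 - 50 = -4*c^2 - 26*c - 24*s^3 + s^2*(14*c + 3) + s*(-2*c^2 + 15*c + 96) - 12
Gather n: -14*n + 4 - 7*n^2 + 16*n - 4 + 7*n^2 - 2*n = 0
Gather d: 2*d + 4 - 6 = 2*d - 2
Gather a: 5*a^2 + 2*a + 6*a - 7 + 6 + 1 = 5*a^2 + 8*a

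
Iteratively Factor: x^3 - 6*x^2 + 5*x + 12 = (x - 4)*(x^2 - 2*x - 3) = (x - 4)*(x - 3)*(x + 1)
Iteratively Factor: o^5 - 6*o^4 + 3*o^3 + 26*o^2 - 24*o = (o + 2)*(o^4 - 8*o^3 + 19*o^2 - 12*o) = (o - 1)*(o + 2)*(o^3 - 7*o^2 + 12*o) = o*(o - 1)*(o + 2)*(o^2 - 7*o + 12) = o*(o - 4)*(o - 1)*(o + 2)*(o - 3)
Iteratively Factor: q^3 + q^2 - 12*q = (q)*(q^2 + q - 12) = q*(q - 3)*(q + 4)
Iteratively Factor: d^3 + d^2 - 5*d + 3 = (d + 3)*(d^2 - 2*d + 1) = (d - 1)*(d + 3)*(d - 1)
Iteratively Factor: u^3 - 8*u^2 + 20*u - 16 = (u - 4)*(u^2 - 4*u + 4) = (u - 4)*(u - 2)*(u - 2)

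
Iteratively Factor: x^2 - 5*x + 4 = (x - 4)*(x - 1)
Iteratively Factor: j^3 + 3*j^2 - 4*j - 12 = (j + 3)*(j^2 - 4) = (j + 2)*(j + 3)*(j - 2)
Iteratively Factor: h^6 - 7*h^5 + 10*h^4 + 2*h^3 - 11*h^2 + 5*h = (h - 5)*(h^5 - 2*h^4 + 2*h^2 - h) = (h - 5)*(h + 1)*(h^4 - 3*h^3 + 3*h^2 - h) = (h - 5)*(h - 1)*(h + 1)*(h^3 - 2*h^2 + h) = h*(h - 5)*(h - 1)*(h + 1)*(h^2 - 2*h + 1) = h*(h - 5)*(h - 1)^2*(h + 1)*(h - 1)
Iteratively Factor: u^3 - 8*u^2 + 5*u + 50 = (u - 5)*(u^2 - 3*u - 10) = (u - 5)^2*(u + 2)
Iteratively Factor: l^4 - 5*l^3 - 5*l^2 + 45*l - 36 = (l - 3)*(l^3 - 2*l^2 - 11*l + 12) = (l - 3)*(l + 3)*(l^2 - 5*l + 4) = (l - 4)*(l - 3)*(l + 3)*(l - 1)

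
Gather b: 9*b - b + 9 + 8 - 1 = 8*b + 16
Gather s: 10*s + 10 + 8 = 10*s + 18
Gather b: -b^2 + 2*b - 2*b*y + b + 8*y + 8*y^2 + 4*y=-b^2 + b*(3 - 2*y) + 8*y^2 + 12*y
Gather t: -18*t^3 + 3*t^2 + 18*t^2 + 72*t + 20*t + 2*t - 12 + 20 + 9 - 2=-18*t^3 + 21*t^2 + 94*t + 15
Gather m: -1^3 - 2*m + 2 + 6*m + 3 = 4*m + 4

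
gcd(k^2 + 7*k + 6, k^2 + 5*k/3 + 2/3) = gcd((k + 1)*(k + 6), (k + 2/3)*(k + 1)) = k + 1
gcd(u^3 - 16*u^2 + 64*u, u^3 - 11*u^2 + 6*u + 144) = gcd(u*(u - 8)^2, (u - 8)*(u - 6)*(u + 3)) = u - 8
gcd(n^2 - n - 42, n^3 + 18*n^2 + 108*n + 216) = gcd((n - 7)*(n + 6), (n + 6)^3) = n + 6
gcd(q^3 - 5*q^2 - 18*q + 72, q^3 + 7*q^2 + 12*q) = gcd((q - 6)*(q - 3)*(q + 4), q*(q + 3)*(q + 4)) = q + 4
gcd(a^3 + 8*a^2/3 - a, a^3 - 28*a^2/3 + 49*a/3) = a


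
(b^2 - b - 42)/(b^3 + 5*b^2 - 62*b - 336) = (b - 7)/(b^2 - b - 56)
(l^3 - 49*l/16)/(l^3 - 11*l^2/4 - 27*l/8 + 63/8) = l*(4*l - 7)/(2*(2*l^2 - 9*l + 9))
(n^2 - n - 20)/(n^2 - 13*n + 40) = (n + 4)/(n - 8)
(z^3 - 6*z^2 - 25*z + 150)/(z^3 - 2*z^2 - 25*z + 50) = (z - 6)/(z - 2)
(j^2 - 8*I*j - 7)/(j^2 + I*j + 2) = (j - 7*I)/(j + 2*I)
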